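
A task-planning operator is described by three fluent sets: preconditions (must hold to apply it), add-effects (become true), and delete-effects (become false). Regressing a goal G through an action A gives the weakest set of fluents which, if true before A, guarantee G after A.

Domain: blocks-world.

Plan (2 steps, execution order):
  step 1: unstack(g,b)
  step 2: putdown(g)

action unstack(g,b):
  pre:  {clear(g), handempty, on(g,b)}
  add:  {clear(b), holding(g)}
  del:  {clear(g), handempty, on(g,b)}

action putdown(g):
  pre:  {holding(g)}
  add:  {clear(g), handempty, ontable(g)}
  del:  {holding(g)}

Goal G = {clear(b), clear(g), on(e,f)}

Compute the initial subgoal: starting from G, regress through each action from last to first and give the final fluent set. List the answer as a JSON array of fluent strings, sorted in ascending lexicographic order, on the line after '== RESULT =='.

Work backward from the goal:
  through step 2 (putdown(g)): drop {clear(g)}, keep {clear(b), on(e,f)}, require {holding(g)}
    → {clear(b), holding(g), on(e,f)}
  through step 1 (unstack(g,b)): drop {clear(b), holding(g)}, keep {on(e,f)}, require {clear(g), handempty, on(g,b)}
    → {clear(g), handempty, on(e,f), on(g,b)}

== RESULT ==
["clear(g)", "handempty", "on(e,f)", "on(g,b)"]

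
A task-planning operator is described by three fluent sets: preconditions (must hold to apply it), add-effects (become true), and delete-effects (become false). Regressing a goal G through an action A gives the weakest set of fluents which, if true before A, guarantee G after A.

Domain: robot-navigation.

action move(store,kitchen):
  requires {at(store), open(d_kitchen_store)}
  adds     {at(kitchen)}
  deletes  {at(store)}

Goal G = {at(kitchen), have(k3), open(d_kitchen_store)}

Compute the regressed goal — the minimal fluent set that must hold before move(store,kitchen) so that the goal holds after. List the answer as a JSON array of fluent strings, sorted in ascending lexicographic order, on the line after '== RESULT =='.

Regress:
  G ∩ del = {}  (empty — regression defined)
  G \ add = {at(kitchen), have(k3), open(d_kitchen_store)} \ {at(kitchen)} = {have(k3), open(d_kitchen_store)}
  ∪ pre   = {have(k3), open(d_kitchen_store)} ∪ {at(store), open(d_kitchen_store)}
          = {at(store), have(k3), open(d_kitchen_store)}

== RESULT ==
["at(store)", "have(k3)", "open(d_kitchen_store)"]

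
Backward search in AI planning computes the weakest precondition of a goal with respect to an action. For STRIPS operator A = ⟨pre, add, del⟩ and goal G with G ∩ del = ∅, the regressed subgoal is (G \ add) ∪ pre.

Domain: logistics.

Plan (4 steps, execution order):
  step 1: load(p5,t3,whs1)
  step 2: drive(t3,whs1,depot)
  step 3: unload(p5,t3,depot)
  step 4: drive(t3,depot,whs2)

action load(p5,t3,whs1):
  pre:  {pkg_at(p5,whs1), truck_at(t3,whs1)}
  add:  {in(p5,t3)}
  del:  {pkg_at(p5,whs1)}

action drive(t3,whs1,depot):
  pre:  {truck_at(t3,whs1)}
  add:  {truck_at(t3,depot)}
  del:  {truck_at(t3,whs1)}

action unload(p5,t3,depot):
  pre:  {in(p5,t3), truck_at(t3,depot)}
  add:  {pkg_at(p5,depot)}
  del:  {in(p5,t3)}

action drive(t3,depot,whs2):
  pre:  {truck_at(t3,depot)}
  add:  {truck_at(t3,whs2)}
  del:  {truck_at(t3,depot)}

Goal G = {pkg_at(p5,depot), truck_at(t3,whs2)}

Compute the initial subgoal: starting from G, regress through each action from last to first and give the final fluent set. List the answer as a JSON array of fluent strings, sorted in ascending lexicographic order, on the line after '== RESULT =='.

Work backward from the goal:
  through step 4 (drive(t3,depot,whs2)): drop {truck_at(t3,whs2)}, keep {pkg_at(p5,depot)}, require {truck_at(t3,depot)}
    → {pkg_at(p5,depot), truck_at(t3,depot)}
  through step 3 (unload(p5,t3,depot)): drop {pkg_at(p5,depot)}, keep {truck_at(t3,depot)}, require {in(p5,t3), truck_at(t3,depot)}
    → {in(p5,t3), truck_at(t3,depot)}
  through step 2 (drive(t3,whs1,depot)): drop {truck_at(t3,depot)}, keep {in(p5,t3)}, require {truck_at(t3,whs1)}
    → {in(p5,t3), truck_at(t3,whs1)}
  through step 1 (load(p5,t3,whs1)): drop {in(p5,t3)}, keep {truck_at(t3,whs1)}, require {pkg_at(p5,whs1), truck_at(t3,whs1)}
    → {pkg_at(p5,whs1), truck_at(t3,whs1)}

== RESULT ==
["pkg_at(p5,whs1)", "truck_at(t3,whs1)"]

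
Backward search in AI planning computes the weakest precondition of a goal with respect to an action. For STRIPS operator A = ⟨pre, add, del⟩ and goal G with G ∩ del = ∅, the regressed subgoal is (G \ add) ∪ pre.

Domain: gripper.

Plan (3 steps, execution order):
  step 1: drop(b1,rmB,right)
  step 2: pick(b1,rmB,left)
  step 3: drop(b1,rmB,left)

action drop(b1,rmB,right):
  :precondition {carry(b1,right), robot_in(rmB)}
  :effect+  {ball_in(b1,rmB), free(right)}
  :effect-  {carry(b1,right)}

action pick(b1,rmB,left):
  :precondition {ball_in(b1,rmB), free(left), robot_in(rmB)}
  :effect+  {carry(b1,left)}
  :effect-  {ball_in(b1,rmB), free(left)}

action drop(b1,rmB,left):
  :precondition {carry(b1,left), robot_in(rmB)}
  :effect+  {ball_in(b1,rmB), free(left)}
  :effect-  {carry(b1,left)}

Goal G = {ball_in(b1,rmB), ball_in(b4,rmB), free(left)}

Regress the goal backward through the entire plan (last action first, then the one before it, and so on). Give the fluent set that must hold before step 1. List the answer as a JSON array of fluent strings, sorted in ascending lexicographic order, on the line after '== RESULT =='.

Regress step by step:
  through step 3 (drop(b1,rmB,left)): drop {ball_in(b1,rmB), free(left)}, keep {ball_in(b4,rmB)}, require {carry(b1,left), robot_in(rmB)}
    → {ball_in(b4,rmB), carry(b1,left), robot_in(rmB)}
  through step 2 (pick(b1,rmB,left)): drop {carry(b1,left)}, keep {ball_in(b4,rmB), robot_in(rmB)}, require {ball_in(b1,rmB), free(left), robot_in(rmB)}
    → {ball_in(b1,rmB), ball_in(b4,rmB), free(left), robot_in(rmB)}
  through step 1 (drop(b1,rmB,right)): drop {ball_in(b1,rmB)}, keep {ball_in(b4,rmB), free(left), robot_in(rmB)}, require {carry(b1,right), robot_in(rmB)}
    → {ball_in(b4,rmB), carry(b1,right), free(left), robot_in(rmB)}

== RESULT ==
["ball_in(b4,rmB)", "carry(b1,right)", "free(left)", "robot_in(rmB)"]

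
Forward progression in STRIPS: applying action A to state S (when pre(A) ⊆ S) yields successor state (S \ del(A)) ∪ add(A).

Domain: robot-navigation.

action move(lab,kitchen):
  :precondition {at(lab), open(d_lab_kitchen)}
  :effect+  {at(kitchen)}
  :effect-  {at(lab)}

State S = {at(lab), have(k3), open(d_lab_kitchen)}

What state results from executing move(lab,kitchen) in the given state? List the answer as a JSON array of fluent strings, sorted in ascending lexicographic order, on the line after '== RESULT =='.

Compute (S \ del) ∪ add:
  pre ⊆ S: {at(lab), open(d_lab_kitchen)} ⊆ S  — applicable
  S \ del = {have(k3), open(d_lab_kitchen)}
  ∪ add   = {at(kitchen), have(k3), open(d_lab_kitchen)}

== RESULT ==
["at(kitchen)", "have(k3)", "open(d_lab_kitchen)"]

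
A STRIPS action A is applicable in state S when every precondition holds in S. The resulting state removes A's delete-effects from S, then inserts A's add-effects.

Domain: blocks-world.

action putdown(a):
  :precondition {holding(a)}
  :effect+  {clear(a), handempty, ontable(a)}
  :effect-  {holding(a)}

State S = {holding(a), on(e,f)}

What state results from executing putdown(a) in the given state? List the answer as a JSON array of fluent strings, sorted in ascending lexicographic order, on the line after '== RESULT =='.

Compute (S \ del) ∪ add:
  pre ⊆ S: {holding(a)} ⊆ S  — applicable
  S \ del = {on(e,f)}
  ∪ add   = {clear(a), handempty, on(e,f), ontable(a)}

== RESULT ==
["clear(a)", "handempty", "on(e,f)", "ontable(a)"]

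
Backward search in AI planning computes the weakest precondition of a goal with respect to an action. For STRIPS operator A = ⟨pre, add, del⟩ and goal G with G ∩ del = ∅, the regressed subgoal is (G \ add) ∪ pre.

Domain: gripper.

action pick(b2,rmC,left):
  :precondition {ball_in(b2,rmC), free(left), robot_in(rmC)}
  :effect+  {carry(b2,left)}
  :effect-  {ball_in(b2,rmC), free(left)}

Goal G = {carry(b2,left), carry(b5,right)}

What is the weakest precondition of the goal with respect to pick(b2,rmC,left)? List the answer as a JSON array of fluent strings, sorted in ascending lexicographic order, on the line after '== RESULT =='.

Regress:
  G ∩ del = {}  (empty — regression defined)
  G \ add = {carry(b2,left), carry(b5,right)} \ {carry(b2,left)} = {carry(b5,right)}
  ∪ pre   = {carry(b5,right)} ∪ {ball_in(b2,rmC), free(left), robot_in(rmC)}
          = {ball_in(b2,rmC), carry(b5,right), free(left), robot_in(rmC)}

== RESULT ==
["ball_in(b2,rmC)", "carry(b5,right)", "free(left)", "robot_in(rmC)"]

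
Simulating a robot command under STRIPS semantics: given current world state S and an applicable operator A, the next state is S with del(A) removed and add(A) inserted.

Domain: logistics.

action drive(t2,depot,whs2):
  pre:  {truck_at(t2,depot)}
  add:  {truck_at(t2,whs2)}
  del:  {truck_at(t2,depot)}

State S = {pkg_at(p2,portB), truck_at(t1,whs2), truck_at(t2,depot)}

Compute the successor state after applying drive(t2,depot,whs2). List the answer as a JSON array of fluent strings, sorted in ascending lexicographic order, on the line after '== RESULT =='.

Progress:
  pre ⊆ S: {truck_at(t2,depot)} ⊆ S  — applicable
  S \ del = {pkg_at(p2,portB), truck_at(t1,whs2)}
  ∪ add   = {pkg_at(p2,portB), truck_at(t1,whs2), truck_at(t2,whs2)}

== RESULT ==
["pkg_at(p2,portB)", "truck_at(t1,whs2)", "truck_at(t2,whs2)"]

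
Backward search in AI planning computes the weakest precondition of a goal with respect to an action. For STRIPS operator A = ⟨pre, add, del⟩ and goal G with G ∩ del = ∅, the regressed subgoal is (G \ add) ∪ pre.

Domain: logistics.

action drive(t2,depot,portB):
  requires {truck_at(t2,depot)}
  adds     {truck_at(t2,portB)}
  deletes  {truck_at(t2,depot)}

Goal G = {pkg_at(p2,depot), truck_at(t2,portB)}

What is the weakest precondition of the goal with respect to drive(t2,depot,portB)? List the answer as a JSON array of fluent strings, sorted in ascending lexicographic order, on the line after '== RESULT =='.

Compute (G \ add) ∪ pre:
  G ∩ del = {}  (empty — regression defined)
  G \ add = {pkg_at(p2,depot), truck_at(t2,portB)} \ {truck_at(t2,portB)} = {pkg_at(p2,depot)}
  ∪ pre   = {pkg_at(p2,depot)} ∪ {truck_at(t2,depot)}
          = {pkg_at(p2,depot), truck_at(t2,depot)}

== RESULT ==
["pkg_at(p2,depot)", "truck_at(t2,depot)"]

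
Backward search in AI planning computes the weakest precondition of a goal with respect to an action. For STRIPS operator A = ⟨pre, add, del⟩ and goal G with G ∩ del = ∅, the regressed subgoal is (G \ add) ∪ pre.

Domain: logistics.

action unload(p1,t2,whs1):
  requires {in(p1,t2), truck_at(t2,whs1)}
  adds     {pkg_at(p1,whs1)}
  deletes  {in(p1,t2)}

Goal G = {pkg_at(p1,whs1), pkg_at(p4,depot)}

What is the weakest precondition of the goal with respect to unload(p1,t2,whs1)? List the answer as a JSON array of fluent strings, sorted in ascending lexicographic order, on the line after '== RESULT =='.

Regress:
  G ∩ del = {}  (empty — regression defined)
  G \ add = {pkg_at(p1,whs1), pkg_at(p4,depot)} \ {pkg_at(p1,whs1)} = {pkg_at(p4,depot)}
  ∪ pre   = {pkg_at(p4,depot)} ∪ {in(p1,t2), truck_at(t2,whs1)}
          = {in(p1,t2), pkg_at(p4,depot), truck_at(t2,whs1)}

== RESULT ==
["in(p1,t2)", "pkg_at(p4,depot)", "truck_at(t2,whs1)"]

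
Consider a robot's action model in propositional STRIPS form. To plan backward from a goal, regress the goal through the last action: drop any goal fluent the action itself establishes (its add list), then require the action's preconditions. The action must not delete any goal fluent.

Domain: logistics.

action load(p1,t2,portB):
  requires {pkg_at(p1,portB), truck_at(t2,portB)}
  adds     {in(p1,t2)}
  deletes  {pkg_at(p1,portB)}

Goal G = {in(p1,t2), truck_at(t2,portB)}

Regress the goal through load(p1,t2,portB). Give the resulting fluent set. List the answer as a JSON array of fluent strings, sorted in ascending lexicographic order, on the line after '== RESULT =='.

Regress:
  G ∩ del = {}  (empty — regression defined)
  G \ add = {in(p1,t2), truck_at(t2,portB)} \ {in(p1,t2)} = {truck_at(t2,portB)}
  ∪ pre   = {truck_at(t2,portB)} ∪ {pkg_at(p1,portB), truck_at(t2,portB)}
          = {pkg_at(p1,portB), truck_at(t2,portB)}

== RESULT ==
["pkg_at(p1,portB)", "truck_at(t2,portB)"]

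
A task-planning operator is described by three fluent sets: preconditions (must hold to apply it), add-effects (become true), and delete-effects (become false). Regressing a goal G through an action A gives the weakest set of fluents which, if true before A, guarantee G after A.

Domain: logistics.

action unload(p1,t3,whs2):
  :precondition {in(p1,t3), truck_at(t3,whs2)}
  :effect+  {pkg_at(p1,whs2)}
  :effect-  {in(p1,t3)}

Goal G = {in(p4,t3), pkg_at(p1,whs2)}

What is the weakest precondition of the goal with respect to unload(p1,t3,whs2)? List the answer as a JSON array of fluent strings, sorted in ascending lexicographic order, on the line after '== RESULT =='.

Compute (G \ add) ∪ pre:
  G ∩ del = {}  (empty — regression defined)
  G \ add = {in(p4,t3), pkg_at(p1,whs2)} \ {pkg_at(p1,whs2)} = {in(p4,t3)}
  ∪ pre   = {in(p4,t3)} ∪ {in(p1,t3), truck_at(t3,whs2)}
          = {in(p1,t3), in(p4,t3), truck_at(t3,whs2)}

== RESULT ==
["in(p1,t3)", "in(p4,t3)", "truck_at(t3,whs2)"]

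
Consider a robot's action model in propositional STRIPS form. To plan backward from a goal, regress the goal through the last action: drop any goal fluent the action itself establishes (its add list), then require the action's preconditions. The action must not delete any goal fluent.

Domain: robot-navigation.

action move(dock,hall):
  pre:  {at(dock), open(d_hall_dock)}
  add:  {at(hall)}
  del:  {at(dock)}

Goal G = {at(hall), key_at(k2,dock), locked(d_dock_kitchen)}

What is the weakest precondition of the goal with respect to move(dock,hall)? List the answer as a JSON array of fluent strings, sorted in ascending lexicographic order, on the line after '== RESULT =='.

Regress:
  G ∩ del = {}  (empty — regression defined)
  G \ add = {at(hall), key_at(k2,dock), locked(d_dock_kitchen)} \ {at(hall)} = {key_at(k2,dock), locked(d_dock_kitchen)}
  ∪ pre   = {key_at(k2,dock), locked(d_dock_kitchen)} ∪ {at(dock), open(d_hall_dock)}
          = {at(dock), key_at(k2,dock), locked(d_dock_kitchen), open(d_hall_dock)}

== RESULT ==
["at(dock)", "key_at(k2,dock)", "locked(d_dock_kitchen)", "open(d_hall_dock)"]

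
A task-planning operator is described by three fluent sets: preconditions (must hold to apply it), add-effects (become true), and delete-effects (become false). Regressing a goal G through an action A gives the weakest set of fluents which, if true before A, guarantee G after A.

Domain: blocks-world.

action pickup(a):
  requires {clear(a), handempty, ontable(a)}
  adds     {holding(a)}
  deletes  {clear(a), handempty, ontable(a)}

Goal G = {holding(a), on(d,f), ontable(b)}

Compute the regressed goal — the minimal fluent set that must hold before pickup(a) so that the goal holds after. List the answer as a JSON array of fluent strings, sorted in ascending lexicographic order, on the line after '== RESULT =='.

Regress:
  G ∩ del = {}  (empty — regression defined)
  G \ add = {holding(a), on(d,f), ontable(b)} \ {holding(a)} = {on(d,f), ontable(b)}
  ∪ pre   = {on(d,f), ontable(b)} ∪ {clear(a), handempty, ontable(a)}
          = {clear(a), handempty, on(d,f), ontable(a), ontable(b)}

== RESULT ==
["clear(a)", "handempty", "on(d,f)", "ontable(a)", "ontable(b)"]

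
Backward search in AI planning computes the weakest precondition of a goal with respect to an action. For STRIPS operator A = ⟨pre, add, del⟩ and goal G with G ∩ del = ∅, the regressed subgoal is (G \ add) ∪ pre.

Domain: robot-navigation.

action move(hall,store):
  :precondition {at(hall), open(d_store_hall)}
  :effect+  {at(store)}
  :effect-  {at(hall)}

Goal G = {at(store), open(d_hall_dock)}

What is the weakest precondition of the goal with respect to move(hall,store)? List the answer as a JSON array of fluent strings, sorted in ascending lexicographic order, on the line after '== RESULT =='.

Compute (G \ add) ∪ pre:
  G ∩ del = {}  (empty — regression defined)
  G \ add = {at(store), open(d_hall_dock)} \ {at(store)} = {open(d_hall_dock)}
  ∪ pre   = {open(d_hall_dock)} ∪ {at(hall), open(d_store_hall)}
          = {at(hall), open(d_hall_dock), open(d_store_hall)}

== RESULT ==
["at(hall)", "open(d_hall_dock)", "open(d_store_hall)"]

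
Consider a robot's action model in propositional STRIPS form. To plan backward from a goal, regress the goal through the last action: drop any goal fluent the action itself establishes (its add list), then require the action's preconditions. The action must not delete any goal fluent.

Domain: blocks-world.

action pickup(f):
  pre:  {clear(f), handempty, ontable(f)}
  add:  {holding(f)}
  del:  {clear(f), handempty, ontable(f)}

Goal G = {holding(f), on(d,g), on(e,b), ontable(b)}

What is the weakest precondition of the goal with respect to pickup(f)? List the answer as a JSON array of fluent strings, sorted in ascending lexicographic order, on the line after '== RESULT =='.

Compute (G \ add) ∪ pre:
  G ∩ del = {}  (empty — regression defined)
  G \ add = {holding(f), on(d,g), on(e,b), ontable(b)} \ {holding(f)} = {on(d,g), on(e,b), ontable(b)}
  ∪ pre   = {on(d,g), on(e,b), ontable(b)} ∪ {clear(f), handempty, ontable(f)}
          = {clear(f), handempty, on(d,g), on(e,b), ontable(b), ontable(f)}

== RESULT ==
["clear(f)", "handempty", "on(d,g)", "on(e,b)", "ontable(b)", "ontable(f)"]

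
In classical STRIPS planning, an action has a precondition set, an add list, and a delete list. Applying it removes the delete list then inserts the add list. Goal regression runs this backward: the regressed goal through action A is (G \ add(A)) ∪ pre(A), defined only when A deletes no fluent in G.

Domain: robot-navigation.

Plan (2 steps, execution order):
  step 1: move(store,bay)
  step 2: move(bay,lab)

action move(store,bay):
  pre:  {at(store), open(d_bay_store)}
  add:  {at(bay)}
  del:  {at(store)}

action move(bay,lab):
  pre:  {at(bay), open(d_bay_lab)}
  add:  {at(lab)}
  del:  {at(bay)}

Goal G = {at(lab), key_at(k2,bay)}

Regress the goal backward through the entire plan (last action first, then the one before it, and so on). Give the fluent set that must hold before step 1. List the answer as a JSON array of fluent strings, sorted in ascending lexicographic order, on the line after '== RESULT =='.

Regress step by step:
  through step 2 (move(bay,lab)): drop {at(lab)}, keep {key_at(k2,bay)}, require {at(bay), open(d_bay_lab)}
    → {at(bay), key_at(k2,bay), open(d_bay_lab)}
  through step 1 (move(store,bay)): drop {at(bay)}, keep {key_at(k2,bay), open(d_bay_lab)}, require {at(store), open(d_bay_store)}
    → {at(store), key_at(k2,bay), open(d_bay_lab), open(d_bay_store)}

== RESULT ==
["at(store)", "key_at(k2,bay)", "open(d_bay_lab)", "open(d_bay_store)"]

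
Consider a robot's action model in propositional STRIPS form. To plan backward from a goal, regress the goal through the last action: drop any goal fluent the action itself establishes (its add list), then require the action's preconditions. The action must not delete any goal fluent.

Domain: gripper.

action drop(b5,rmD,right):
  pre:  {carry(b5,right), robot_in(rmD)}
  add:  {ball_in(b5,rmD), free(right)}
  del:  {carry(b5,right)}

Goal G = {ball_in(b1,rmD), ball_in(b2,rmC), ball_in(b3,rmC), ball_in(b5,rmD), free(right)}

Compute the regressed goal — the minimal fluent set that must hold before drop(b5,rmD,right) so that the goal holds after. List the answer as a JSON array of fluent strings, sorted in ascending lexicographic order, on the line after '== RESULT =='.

Compute (G \ add) ∪ pre:
  G ∩ del = {}  (empty — regression defined)
  G \ add = {ball_in(b1,rmD), ball_in(b2,rmC), ball_in(b3,rmC), ball_in(b5,rmD), free(right)} \ {ball_in(b5,rmD), free(right)} = {ball_in(b1,rmD), ball_in(b2,rmC), ball_in(b3,rmC)}
  ∪ pre   = {ball_in(b1,rmD), ball_in(b2,rmC), ball_in(b3,rmC)} ∪ {carry(b5,right), robot_in(rmD)}
          = {ball_in(b1,rmD), ball_in(b2,rmC), ball_in(b3,rmC), carry(b5,right), robot_in(rmD)}

== RESULT ==
["ball_in(b1,rmD)", "ball_in(b2,rmC)", "ball_in(b3,rmC)", "carry(b5,right)", "robot_in(rmD)"]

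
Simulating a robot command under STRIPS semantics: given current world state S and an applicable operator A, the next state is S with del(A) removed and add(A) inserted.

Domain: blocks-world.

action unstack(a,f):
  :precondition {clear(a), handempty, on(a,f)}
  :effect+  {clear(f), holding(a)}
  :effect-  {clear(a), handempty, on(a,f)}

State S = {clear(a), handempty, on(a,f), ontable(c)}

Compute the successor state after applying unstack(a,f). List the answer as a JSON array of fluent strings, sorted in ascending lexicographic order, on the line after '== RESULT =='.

Compute (S \ del) ∪ add:
  pre ⊆ S: {clear(a), handempty, on(a,f)} ⊆ S  — applicable
  S \ del = {ontable(c)}
  ∪ add   = {clear(f), holding(a), ontable(c)}

== RESULT ==
["clear(f)", "holding(a)", "ontable(c)"]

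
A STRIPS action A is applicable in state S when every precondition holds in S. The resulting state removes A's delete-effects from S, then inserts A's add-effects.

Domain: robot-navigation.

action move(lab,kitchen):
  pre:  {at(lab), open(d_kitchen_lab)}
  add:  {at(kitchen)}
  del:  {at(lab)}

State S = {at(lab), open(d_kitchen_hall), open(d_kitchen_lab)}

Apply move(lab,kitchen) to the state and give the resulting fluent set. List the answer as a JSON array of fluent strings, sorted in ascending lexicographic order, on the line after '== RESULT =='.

Compute (S \ del) ∪ add:
  pre ⊆ S: {at(lab), open(d_kitchen_lab)} ⊆ S  — applicable
  S \ del = {open(d_kitchen_hall), open(d_kitchen_lab)}
  ∪ add   = {at(kitchen), open(d_kitchen_hall), open(d_kitchen_lab)}

== RESULT ==
["at(kitchen)", "open(d_kitchen_hall)", "open(d_kitchen_lab)"]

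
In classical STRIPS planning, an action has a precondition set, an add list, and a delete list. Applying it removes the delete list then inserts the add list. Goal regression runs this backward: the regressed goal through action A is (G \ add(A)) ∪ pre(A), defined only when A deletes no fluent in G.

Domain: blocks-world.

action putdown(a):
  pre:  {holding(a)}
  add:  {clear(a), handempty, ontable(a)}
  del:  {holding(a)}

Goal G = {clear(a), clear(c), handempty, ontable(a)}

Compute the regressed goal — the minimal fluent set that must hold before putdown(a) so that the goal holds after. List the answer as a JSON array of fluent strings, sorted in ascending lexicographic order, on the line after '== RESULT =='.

Regress:
  G ∩ del = {}  (empty — regression defined)
  G \ add = {clear(a), clear(c), handempty, ontable(a)} \ {clear(a), handempty, ontable(a)} = {clear(c)}
  ∪ pre   = {clear(c)} ∪ {holding(a)}
          = {clear(c), holding(a)}

== RESULT ==
["clear(c)", "holding(a)"]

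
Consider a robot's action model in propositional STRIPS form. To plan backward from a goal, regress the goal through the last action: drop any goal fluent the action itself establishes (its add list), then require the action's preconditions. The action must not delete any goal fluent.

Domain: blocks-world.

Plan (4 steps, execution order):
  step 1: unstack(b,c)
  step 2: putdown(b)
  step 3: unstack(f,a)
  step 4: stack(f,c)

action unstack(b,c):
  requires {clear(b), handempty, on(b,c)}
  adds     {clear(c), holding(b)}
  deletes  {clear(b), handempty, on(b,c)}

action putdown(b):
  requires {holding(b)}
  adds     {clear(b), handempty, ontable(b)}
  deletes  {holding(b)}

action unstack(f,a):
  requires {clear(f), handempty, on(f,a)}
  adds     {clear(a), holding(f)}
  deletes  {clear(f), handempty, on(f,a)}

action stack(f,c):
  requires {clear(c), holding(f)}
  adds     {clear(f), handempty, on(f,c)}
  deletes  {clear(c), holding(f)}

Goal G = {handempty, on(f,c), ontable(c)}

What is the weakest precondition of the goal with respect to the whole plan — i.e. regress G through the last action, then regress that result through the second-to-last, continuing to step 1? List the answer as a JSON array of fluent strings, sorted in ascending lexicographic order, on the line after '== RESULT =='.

Regress step by step:
  through step 4 (stack(f,c)): drop {handempty, on(f,c)}, keep {ontable(c)}, require {clear(c), holding(f)}
    → {clear(c), holding(f), ontable(c)}
  through step 3 (unstack(f,a)): drop {holding(f)}, keep {clear(c), ontable(c)}, require {clear(f), handempty, on(f,a)}
    → {clear(c), clear(f), handempty, on(f,a), ontable(c)}
  through step 2 (putdown(b)): drop {handempty}, keep {clear(c), clear(f), on(f,a), ontable(c)}, require {holding(b)}
    → {clear(c), clear(f), holding(b), on(f,a), ontable(c)}
  through step 1 (unstack(b,c)): drop {clear(c), holding(b)}, keep {clear(f), on(f,a), ontable(c)}, require {clear(b), handempty, on(b,c)}
    → {clear(b), clear(f), handempty, on(b,c), on(f,a), ontable(c)}

== RESULT ==
["clear(b)", "clear(f)", "handempty", "on(b,c)", "on(f,a)", "ontable(c)"]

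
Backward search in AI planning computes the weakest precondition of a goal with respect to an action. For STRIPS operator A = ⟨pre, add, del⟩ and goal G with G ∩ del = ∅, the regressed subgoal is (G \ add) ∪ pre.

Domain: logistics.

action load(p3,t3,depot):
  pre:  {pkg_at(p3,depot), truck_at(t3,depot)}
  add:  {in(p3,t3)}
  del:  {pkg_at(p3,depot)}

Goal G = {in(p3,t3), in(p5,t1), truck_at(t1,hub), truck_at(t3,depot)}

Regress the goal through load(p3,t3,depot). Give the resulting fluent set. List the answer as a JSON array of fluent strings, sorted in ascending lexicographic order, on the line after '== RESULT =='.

Compute (G \ add) ∪ pre:
  G ∩ del = {}  (empty — regression defined)
  G \ add = {in(p3,t3), in(p5,t1), truck_at(t1,hub), truck_at(t3,depot)} \ {in(p3,t3)} = {in(p5,t1), truck_at(t1,hub), truck_at(t3,depot)}
  ∪ pre   = {in(p5,t1), truck_at(t1,hub), truck_at(t3,depot)} ∪ {pkg_at(p3,depot), truck_at(t3,depot)}
          = {in(p5,t1), pkg_at(p3,depot), truck_at(t1,hub), truck_at(t3,depot)}

== RESULT ==
["in(p5,t1)", "pkg_at(p3,depot)", "truck_at(t1,hub)", "truck_at(t3,depot)"]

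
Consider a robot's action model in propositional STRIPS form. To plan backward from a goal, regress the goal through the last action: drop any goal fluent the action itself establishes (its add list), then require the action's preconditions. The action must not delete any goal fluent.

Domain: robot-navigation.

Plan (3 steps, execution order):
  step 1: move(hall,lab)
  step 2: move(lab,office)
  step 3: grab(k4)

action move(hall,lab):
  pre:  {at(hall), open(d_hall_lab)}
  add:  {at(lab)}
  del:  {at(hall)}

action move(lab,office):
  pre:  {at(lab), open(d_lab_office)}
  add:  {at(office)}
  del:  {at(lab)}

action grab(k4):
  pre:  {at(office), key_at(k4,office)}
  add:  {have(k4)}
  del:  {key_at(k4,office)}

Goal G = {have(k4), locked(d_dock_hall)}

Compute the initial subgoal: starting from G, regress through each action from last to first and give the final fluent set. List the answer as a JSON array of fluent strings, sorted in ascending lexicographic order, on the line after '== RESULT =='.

Work backward from the goal:
  through step 3 (grab(k4)): drop {have(k4)}, keep {locked(d_dock_hall)}, require {at(office), key_at(k4,office)}
    → {at(office), key_at(k4,office), locked(d_dock_hall)}
  through step 2 (move(lab,office)): drop {at(office)}, keep {key_at(k4,office), locked(d_dock_hall)}, require {at(lab), open(d_lab_office)}
    → {at(lab), key_at(k4,office), locked(d_dock_hall), open(d_lab_office)}
  through step 1 (move(hall,lab)): drop {at(lab)}, keep {key_at(k4,office), locked(d_dock_hall), open(d_lab_office)}, require {at(hall), open(d_hall_lab)}
    → {at(hall), key_at(k4,office), locked(d_dock_hall), open(d_hall_lab), open(d_lab_office)}

== RESULT ==
["at(hall)", "key_at(k4,office)", "locked(d_dock_hall)", "open(d_hall_lab)", "open(d_lab_office)"]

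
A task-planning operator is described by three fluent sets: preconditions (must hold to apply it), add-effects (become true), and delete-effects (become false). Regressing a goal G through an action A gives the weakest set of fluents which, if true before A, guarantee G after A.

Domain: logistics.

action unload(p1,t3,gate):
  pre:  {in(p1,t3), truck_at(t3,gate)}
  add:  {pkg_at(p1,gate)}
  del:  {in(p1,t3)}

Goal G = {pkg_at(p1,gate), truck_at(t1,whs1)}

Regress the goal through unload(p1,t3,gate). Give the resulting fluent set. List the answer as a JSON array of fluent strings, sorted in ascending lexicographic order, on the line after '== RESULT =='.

Compute (G \ add) ∪ pre:
  G ∩ del = {}  (empty — regression defined)
  G \ add = {pkg_at(p1,gate), truck_at(t1,whs1)} \ {pkg_at(p1,gate)} = {truck_at(t1,whs1)}
  ∪ pre   = {truck_at(t1,whs1)} ∪ {in(p1,t3), truck_at(t3,gate)}
          = {in(p1,t3), truck_at(t1,whs1), truck_at(t3,gate)}

== RESULT ==
["in(p1,t3)", "truck_at(t1,whs1)", "truck_at(t3,gate)"]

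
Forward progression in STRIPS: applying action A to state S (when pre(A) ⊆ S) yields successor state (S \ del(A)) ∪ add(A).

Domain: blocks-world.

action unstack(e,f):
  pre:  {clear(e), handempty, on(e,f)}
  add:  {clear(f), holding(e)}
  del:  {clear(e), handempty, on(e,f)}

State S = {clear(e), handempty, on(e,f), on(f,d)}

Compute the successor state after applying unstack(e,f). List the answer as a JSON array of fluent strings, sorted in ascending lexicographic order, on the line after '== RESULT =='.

Progress:
  pre ⊆ S: {clear(e), handempty, on(e,f)} ⊆ S  — applicable
  S \ del = {on(f,d)}
  ∪ add   = {clear(f), holding(e), on(f,d)}

== RESULT ==
["clear(f)", "holding(e)", "on(f,d)"]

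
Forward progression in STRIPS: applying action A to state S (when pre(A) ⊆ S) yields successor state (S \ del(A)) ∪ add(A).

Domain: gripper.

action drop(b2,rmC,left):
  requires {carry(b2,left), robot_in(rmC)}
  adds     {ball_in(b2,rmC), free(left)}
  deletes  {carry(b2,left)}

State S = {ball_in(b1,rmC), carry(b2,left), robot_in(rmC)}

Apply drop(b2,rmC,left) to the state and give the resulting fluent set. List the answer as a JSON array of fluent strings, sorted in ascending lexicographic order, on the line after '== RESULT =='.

Progress:
  pre ⊆ S: {carry(b2,left), robot_in(rmC)} ⊆ S  — applicable
  S \ del = {ball_in(b1,rmC), robot_in(rmC)}
  ∪ add   = {ball_in(b1,rmC), ball_in(b2,rmC), free(left), robot_in(rmC)}

== RESULT ==
["ball_in(b1,rmC)", "ball_in(b2,rmC)", "free(left)", "robot_in(rmC)"]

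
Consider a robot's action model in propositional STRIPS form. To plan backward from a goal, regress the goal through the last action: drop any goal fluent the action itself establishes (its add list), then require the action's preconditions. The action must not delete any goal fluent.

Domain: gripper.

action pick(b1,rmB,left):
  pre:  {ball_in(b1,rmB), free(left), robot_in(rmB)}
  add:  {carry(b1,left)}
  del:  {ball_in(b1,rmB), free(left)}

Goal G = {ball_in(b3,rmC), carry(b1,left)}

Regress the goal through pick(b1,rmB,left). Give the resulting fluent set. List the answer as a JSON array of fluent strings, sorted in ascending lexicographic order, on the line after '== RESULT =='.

Compute (G \ add) ∪ pre:
  G ∩ del = {}  (empty — regression defined)
  G \ add = {ball_in(b3,rmC), carry(b1,left)} \ {carry(b1,left)} = {ball_in(b3,rmC)}
  ∪ pre   = {ball_in(b3,rmC)} ∪ {ball_in(b1,rmB), free(left), robot_in(rmB)}
          = {ball_in(b1,rmB), ball_in(b3,rmC), free(left), robot_in(rmB)}

== RESULT ==
["ball_in(b1,rmB)", "ball_in(b3,rmC)", "free(left)", "robot_in(rmB)"]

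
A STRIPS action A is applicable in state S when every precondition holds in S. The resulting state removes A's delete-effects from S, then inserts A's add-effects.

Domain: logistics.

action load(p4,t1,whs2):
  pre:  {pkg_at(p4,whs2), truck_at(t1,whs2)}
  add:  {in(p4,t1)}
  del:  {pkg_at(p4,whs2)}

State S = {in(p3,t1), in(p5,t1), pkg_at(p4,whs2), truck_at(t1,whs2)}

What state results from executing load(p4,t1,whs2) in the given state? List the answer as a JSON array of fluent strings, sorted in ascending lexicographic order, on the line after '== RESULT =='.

Compute (S \ del) ∪ add:
  pre ⊆ S: {pkg_at(p4,whs2), truck_at(t1,whs2)} ⊆ S  — applicable
  S \ del = {in(p3,t1), in(p5,t1), truck_at(t1,whs2)}
  ∪ add   = {in(p3,t1), in(p4,t1), in(p5,t1), truck_at(t1,whs2)}

== RESULT ==
["in(p3,t1)", "in(p4,t1)", "in(p5,t1)", "truck_at(t1,whs2)"]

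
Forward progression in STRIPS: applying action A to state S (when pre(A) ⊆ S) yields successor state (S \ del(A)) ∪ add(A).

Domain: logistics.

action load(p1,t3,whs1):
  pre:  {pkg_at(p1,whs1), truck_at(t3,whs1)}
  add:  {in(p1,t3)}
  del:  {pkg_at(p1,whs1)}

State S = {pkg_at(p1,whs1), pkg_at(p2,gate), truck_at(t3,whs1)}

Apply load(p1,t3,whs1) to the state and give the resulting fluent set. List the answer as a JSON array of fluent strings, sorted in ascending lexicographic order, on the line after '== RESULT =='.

Compute (S \ del) ∪ add:
  pre ⊆ S: {pkg_at(p1,whs1), truck_at(t3,whs1)} ⊆ S  — applicable
  S \ del = {pkg_at(p2,gate), truck_at(t3,whs1)}
  ∪ add   = {in(p1,t3), pkg_at(p2,gate), truck_at(t3,whs1)}

== RESULT ==
["in(p1,t3)", "pkg_at(p2,gate)", "truck_at(t3,whs1)"]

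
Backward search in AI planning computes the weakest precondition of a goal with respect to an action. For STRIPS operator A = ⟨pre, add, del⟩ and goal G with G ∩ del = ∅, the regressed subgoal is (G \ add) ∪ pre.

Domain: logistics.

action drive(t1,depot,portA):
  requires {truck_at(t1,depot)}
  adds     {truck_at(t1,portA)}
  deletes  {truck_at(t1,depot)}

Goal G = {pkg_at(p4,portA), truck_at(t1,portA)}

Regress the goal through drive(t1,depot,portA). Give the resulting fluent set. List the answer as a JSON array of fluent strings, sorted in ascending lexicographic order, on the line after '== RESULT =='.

Regress:
  G ∩ del = {}  (empty — regression defined)
  G \ add = {pkg_at(p4,portA), truck_at(t1,portA)} \ {truck_at(t1,portA)} = {pkg_at(p4,portA)}
  ∪ pre   = {pkg_at(p4,portA)} ∪ {truck_at(t1,depot)}
          = {pkg_at(p4,portA), truck_at(t1,depot)}

== RESULT ==
["pkg_at(p4,portA)", "truck_at(t1,depot)"]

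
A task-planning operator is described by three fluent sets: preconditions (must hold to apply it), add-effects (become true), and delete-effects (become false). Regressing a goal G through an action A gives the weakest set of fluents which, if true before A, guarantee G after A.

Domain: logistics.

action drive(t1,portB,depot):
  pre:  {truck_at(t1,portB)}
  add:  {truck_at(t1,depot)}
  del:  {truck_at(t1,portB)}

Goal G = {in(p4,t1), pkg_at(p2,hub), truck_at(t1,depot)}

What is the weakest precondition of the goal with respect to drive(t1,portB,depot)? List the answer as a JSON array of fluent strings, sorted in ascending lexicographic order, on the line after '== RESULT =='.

Compute (G \ add) ∪ pre:
  G ∩ del = {}  (empty — regression defined)
  G \ add = {in(p4,t1), pkg_at(p2,hub), truck_at(t1,depot)} \ {truck_at(t1,depot)} = {in(p4,t1), pkg_at(p2,hub)}
  ∪ pre   = {in(p4,t1), pkg_at(p2,hub)} ∪ {truck_at(t1,portB)}
          = {in(p4,t1), pkg_at(p2,hub), truck_at(t1,portB)}

== RESULT ==
["in(p4,t1)", "pkg_at(p2,hub)", "truck_at(t1,portB)"]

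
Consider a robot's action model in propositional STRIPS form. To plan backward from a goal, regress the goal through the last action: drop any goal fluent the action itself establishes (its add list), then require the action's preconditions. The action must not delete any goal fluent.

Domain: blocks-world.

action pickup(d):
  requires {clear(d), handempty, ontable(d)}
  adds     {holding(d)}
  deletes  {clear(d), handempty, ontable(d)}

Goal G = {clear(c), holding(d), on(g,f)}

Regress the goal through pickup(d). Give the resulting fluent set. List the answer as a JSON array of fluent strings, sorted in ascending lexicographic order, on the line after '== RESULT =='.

Regress:
  G ∩ del = {}  (empty — regression defined)
  G \ add = {clear(c), holding(d), on(g,f)} \ {holding(d)} = {clear(c), on(g,f)}
  ∪ pre   = {clear(c), on(g,f)} ∪ {clear(d), handempty, ontable(d)}
          = {clear(c), clear(d), handempty, on(g,f), ontable(d)}

== RESULT ==
["clear(c)", "clear(d)", "handempty", "on(g,f)", "ontable(d)"]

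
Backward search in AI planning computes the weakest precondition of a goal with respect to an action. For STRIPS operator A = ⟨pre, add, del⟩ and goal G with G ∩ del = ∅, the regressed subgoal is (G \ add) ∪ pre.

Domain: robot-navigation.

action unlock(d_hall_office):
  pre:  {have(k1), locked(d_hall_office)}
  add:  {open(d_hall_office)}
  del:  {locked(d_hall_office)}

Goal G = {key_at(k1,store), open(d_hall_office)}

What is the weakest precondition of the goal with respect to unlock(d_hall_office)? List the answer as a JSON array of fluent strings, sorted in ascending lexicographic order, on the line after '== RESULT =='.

Regress:
  G ∩ del = {}  (empty — regression defined)
  G \ add = {key_at(k1,store), open(d_hall_office)} \ {open(d_hall_office)} = {key_at(k1,store)}
  ∪ pre   = {key_at(k1,store)} ∪ {have(k1), locked(d_hall_office)}
          = {have(k1), key_at(k1,store), locked(d_hall_office)}

== RESULT ==
["have(k1)", "key_at(k1,store)", "locked(d_hall_office)"]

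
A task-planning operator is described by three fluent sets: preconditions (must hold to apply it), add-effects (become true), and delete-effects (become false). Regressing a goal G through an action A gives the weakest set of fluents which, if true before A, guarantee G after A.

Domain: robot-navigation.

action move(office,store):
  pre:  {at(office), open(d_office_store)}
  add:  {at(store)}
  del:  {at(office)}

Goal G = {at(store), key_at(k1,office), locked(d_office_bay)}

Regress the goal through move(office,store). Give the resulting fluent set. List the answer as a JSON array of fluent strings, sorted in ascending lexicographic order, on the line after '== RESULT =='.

Regress:
  G ∩ del = {}  (empty — regression defined)
  G \ add = {at(store), key_at(k1,office), locked(d_office_bay)} \ {at(store)} = {key_at(k1,office), locked(d_office_bay)}
  ∪ pre   = {key_at(k1,office), locked(d_office_bay)} ∪ {at(office), open(d_office_store)}
          = {at(office), key_at(k1,office), locked(d_office_bay), open(d_office_store)}

== RESULT ==
["at(office)", "key_at(k1,office)", "locked(d_office_bay)", "open(d_office_store)"]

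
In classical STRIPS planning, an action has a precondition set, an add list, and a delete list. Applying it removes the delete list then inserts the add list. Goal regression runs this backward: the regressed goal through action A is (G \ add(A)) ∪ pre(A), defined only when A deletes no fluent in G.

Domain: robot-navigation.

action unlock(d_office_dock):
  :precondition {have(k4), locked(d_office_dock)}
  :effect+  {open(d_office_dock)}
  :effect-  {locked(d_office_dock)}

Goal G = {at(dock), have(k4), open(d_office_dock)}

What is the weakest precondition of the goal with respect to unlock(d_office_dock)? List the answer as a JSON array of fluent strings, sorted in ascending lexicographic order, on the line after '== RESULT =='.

Compute (G \ add) ∪ pre:
  G ∩ del = {}  (empty — regression defined)
  G \ add = {at(dock), have(k4), open(d_office_dock)} \ {open(d_office_dock)} = {at(dock), have(k4)}
  ∪ pre   = {at(dock), have(k4)} ∪ {have(k4), locked(d_office_dock)}
          = {at(dock), have(k4), locked(d_office_dock)}

== RESULT ==
["at(dock)", "have(k4)", "locked(d_office_dock)"]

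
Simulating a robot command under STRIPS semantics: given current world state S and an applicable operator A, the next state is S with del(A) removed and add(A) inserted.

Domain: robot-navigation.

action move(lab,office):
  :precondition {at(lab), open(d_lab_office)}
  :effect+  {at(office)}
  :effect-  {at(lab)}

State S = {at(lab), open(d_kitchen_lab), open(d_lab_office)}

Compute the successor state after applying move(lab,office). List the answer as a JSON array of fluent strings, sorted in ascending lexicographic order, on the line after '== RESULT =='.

Compute (S \ del) ∪ add:
  pre ⊆ S: {at(lab), open(d_lab_office)} ⊆ S  — applicable
  S \ del = {open(d_kitchen_lab), open(d_lab_office)}
  ∪ add   = {at(office), open(d_kitchen_lab), open(d_lab_office)}

== RESULT ==
["at(office)", "open(d_kitchen_lab)", "open(d_lab_office)"]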